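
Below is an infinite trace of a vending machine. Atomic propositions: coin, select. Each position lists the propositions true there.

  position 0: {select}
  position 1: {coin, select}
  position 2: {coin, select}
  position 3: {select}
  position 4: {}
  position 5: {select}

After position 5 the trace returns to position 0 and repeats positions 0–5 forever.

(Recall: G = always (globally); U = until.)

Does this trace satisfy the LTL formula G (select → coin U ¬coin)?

Yes

select → coin U ¬coin holds at every position 0..5, and those are all positions ever visited, so G (select → coin U ¬coin) holds.
Positions where select holds: 0, 1, 2, 3, 5.
Check coin U ¬coin at each: 0→ok, 1→ok, 2→ok, 3→ok, 5→ok.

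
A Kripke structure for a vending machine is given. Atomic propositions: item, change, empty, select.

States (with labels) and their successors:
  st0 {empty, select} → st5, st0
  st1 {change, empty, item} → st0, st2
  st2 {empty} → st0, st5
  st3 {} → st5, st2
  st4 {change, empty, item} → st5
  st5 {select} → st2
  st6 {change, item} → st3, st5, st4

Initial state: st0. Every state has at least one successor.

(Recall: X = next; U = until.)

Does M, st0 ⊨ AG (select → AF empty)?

States satisfying select → AF empty: {st0, st1, st2, st3, st4, st5, st6}.
States satisfying AG (select → AF empty): {st0, st1, st2, st3, st4, st5, st6}.
Every state reachable from st0 satisfies select → AF empty.
st0 ∈ Sat(AG (select → AF empty)).

Holds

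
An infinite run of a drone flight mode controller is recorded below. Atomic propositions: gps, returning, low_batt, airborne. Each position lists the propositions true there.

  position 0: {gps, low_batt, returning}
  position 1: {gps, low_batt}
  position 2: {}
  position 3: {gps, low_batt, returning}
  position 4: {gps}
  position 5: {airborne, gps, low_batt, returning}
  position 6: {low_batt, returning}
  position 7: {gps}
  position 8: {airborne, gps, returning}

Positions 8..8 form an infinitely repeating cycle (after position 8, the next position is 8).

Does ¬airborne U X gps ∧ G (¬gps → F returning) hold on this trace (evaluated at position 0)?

Walking from position 0: X gps first holds at position 0, and ¬airborne holds at every earlier position along the way, so ¬airborne U X gps holds.
¬gps → F returning holds at every position 0..8, and those are all positions ever visited, so G (¬gps → F returning) holds.
Positions where ¬gps holds: 2, 6.
Check F returning at each: 2→ok, 6→ok.
At position 0: ¬airborne U X gps is true; G (¬gps → F returning) is true; so ¬airborne U X gps ∧ G (¬gps → F returning) is true.

Holds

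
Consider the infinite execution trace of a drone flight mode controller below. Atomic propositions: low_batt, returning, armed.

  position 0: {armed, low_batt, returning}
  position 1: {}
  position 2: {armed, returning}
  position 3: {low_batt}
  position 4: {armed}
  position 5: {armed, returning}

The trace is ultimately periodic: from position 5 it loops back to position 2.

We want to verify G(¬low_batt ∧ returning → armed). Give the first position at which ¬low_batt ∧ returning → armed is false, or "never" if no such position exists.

never

¬low_batt ∧ returning → armed holds at every position 0..5, and those are all the positions the trace ever visits, so the invariant G(¬low_batt ∧ returning → armed) is never violated.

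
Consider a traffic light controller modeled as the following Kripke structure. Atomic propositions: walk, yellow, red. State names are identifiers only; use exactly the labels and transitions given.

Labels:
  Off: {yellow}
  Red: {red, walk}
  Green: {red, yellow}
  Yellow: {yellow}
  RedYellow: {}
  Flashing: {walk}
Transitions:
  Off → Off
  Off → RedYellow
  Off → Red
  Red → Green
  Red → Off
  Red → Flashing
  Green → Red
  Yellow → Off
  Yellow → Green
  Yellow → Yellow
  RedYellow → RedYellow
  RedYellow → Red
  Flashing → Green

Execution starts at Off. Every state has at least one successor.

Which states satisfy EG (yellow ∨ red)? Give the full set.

States satisfying yellow ∨ red: {Off, Red, Green, Yellow}.
States satisfying EG (yellow ∨ red): {Off, Red, Green, Yellow}.

{Off, Red, Green, Yellow}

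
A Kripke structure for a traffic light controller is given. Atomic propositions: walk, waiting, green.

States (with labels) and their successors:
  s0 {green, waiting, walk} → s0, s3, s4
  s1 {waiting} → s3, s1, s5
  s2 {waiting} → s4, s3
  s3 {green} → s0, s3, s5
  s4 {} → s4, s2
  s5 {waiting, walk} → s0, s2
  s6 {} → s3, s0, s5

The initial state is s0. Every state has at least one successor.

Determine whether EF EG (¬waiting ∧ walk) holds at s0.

States satisfying EG (¬waiting ∧ walk): ∅.
States satisfying EF EG (¬waiting ∧ walk): ∅.
No suitable path/successor from s0 witnesses the formula.
s0 ∉ Sat(EF EG (¬waiting ∧ walk)).

No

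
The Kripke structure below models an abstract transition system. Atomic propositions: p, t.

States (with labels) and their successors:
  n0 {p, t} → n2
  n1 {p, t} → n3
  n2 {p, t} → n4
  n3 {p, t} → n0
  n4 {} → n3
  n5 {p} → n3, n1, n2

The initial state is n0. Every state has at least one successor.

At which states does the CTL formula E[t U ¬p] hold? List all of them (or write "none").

{n0, n1, n2, n3, n4}

States satisfying t: {n0, n1, n2, n3}.
States satisfying ¬p: {n4}.
States satisfying E[t U ¬p]: {n0, n1, n2, n3, n4}.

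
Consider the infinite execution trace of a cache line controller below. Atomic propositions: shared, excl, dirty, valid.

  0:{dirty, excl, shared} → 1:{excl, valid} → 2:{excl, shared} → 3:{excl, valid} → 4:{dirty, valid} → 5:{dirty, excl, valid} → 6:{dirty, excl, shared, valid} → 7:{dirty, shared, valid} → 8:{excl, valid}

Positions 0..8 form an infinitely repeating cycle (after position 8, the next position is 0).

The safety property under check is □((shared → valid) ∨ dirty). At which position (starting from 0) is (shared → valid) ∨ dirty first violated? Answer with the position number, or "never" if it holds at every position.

Check (shared → valid) ∨ dirty at each position in order: 0 ✓, 1 ✓.
At position 2 the labels are {excl, shared}, so (shared → valid) ∨ dirty is false there. This is the first violation.

2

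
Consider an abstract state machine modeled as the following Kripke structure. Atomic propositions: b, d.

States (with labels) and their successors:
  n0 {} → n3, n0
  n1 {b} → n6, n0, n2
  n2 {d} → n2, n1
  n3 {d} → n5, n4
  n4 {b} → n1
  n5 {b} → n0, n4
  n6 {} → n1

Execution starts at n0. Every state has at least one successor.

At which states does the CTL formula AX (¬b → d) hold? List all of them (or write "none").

States satisfying ¬b → d: {n1, n2, n3, n4, n5}.
States satisfying AX (¬b → d): {n2, n3, n4, n6}.

{n2, n3, n4, n6}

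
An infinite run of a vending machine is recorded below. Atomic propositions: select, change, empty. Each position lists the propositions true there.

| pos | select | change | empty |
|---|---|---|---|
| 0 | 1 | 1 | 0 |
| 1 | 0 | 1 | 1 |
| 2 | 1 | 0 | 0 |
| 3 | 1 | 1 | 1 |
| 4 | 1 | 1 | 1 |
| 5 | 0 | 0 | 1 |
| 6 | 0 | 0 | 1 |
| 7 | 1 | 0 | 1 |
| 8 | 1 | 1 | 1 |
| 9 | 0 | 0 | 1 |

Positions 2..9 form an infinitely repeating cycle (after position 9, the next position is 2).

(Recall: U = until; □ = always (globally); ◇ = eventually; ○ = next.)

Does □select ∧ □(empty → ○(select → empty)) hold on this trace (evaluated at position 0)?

Violated

select must hold at every position from 0 onward. It fails at position 1, so □select is false.
empty → ○(select → empty) must hold at every position from 0 onward. It fails at position 1, so □(empty → ○(select → empty)) is false.
Positions where empty holds: 1, 3, 4, 5, 6, 7, 8, 9.
Check ○(select → empty) at each: 1→fails, 3→ok, 4→ok, 5→ok, 6→ok, 7→ok, 8→ok, 9→fails.
At position 0: □select is false; □(empty → ○(select → empty)) is false; so □select ∧ □(empty → ○(select → empty)) is false.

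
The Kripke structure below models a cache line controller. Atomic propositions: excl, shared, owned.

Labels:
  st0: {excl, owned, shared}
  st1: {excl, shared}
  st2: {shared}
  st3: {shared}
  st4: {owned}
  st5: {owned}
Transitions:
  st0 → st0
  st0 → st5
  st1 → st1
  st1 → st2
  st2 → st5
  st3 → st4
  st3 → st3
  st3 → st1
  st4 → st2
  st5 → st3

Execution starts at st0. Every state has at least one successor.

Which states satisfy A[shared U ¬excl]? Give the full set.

{st2, st3, st4, st5}

States satisfying shared: {st0, st1, st2, st3}.
States satisfying ¬excl: {st2, st3, st4, st5}.
States satisfying A[shared U ¬excl]: {st2, st3, st4, st5}.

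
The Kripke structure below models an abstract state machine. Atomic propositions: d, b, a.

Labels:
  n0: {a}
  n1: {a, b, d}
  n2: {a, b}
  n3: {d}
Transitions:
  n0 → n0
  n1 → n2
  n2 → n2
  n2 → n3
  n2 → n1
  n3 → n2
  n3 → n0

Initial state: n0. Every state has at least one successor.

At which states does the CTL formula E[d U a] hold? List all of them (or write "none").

{n0, n1, n2, n3}

States satisfying d: {n1, n3}.
States satisfying a: {n0, n1, n2}.
States satisfying E[d U a]: {n0, n1, n2, n3}.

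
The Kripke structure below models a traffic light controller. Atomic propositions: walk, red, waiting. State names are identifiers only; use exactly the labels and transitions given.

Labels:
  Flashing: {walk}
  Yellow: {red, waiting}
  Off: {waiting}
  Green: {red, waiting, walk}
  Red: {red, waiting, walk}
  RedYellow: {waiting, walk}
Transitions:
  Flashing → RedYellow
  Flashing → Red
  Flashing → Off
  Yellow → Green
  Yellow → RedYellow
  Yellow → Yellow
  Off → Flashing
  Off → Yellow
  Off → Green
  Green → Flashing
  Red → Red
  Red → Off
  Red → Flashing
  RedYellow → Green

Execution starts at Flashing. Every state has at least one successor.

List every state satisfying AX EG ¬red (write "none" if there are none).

States satisfying EG ¬red: {Flashing, Off}.
States satisfying AX EG ¬red: {Green}.

{Green}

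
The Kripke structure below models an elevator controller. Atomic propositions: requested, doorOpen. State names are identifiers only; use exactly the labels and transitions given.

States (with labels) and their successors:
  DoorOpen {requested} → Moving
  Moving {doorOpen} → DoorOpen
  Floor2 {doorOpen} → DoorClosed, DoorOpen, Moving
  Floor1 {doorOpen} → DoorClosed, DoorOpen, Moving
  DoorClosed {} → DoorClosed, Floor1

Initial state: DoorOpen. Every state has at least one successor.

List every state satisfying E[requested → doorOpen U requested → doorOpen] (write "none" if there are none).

States satisfying requested → doorOpen: {Moving, Floor2, Floor1, DoorClosed}.
States satisfying E[requested → doorOpen U requested → doorOpen]: {Moving, Floor2, Floor1, DoorClosed}.

{Moving, Floor2, Floor1, DoorClosed}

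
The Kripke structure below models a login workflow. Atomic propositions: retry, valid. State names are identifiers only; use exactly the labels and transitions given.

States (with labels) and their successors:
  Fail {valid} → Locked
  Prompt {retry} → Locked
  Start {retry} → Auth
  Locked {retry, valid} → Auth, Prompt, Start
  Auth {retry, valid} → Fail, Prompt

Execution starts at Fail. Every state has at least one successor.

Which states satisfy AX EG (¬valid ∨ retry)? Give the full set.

States satisfying EG (¬valid ∨ retry): {Prompt, Start, Locked, Auth}.
States satisfying AX EG (¬valid ∨ retry): {Fail, Prompt, Start, Locked}.

{Fail, Prompt, Start, Locked}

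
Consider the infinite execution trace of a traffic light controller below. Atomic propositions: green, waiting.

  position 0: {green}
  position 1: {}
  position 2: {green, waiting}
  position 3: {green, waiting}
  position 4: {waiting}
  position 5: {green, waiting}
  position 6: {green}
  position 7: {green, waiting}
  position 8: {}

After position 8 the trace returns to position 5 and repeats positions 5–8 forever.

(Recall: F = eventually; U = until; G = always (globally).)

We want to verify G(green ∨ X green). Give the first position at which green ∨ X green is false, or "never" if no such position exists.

never

green ∨ X green holds at every position 0..8, and those are all the positions the trace ever visits, so the invariant G(green ∨ X green) is never violated.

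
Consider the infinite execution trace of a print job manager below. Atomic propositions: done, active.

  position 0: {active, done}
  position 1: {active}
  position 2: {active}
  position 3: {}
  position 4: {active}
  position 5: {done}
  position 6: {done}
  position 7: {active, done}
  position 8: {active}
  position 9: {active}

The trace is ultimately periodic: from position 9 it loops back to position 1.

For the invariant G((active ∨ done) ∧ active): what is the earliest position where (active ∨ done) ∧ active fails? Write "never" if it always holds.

Check (active ∨ done) ∧ active at each position in order: 0 ✓, 1 ✓, 2 ✓.
At position 3 the labels are {}, so (active ∨ done) ∧ active is false there. This is the first violation.

3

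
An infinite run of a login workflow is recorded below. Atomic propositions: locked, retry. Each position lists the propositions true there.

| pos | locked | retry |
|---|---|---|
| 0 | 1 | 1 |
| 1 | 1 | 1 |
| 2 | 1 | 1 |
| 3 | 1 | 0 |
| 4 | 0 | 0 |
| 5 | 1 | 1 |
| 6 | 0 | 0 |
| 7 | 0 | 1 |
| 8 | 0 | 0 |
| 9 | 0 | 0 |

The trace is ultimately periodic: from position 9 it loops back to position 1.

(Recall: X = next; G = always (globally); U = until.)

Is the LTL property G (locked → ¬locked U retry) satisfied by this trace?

locked → ¬locked U retry must hold at every position from 0 onward. It fails at position 3, so G (locked → ¬locked U retry) is false.
Positions where locked holds: 0, 1, 2, 3, 5.
Check ¬locked U retry at each: 0→ok, 1→ok, 2→ok, 3→fails, 5→ok.

Violated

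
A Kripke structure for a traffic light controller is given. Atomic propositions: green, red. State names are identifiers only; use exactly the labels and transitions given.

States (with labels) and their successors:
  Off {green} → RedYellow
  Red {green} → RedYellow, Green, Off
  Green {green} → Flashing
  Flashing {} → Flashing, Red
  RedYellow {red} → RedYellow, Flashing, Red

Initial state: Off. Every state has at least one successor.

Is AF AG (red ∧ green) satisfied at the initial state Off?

States satisfying AG (red ∧ green): ∅.
States satisfying AF AG (red ∧ green): ∅.
There is a path from Off along which AG (red ∧ green) never holds.
Off ∉ Sat(AF AG (red ∧ green)).

Violated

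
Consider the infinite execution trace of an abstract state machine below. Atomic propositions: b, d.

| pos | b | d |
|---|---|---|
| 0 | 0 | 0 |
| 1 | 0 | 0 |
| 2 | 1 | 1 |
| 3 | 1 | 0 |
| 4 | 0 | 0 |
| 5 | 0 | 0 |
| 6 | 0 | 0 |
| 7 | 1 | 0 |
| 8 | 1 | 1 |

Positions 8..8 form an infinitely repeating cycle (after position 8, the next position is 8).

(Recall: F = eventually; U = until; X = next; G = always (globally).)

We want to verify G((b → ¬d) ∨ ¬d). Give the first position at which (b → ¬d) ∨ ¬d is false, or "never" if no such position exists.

Check (b → ¬d) ∨ ¬d at each position in order: 0 ✓, 1 ✓.
At position 2 the labels are {b, d}, so (b → ¬d) ∨ ¬d is false there. This is the first violation.

2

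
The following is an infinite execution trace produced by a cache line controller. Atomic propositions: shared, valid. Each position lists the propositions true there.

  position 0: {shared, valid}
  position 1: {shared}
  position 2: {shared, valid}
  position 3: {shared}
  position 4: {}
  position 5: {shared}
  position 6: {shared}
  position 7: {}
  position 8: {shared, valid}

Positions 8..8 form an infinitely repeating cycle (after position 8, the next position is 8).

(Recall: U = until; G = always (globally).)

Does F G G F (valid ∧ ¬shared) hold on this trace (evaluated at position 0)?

Violated

G G F (valid ∧ ¬shared) is false at every position 0..8, so it never becomes true and F G G F (valid ∧ ¬shared) fails.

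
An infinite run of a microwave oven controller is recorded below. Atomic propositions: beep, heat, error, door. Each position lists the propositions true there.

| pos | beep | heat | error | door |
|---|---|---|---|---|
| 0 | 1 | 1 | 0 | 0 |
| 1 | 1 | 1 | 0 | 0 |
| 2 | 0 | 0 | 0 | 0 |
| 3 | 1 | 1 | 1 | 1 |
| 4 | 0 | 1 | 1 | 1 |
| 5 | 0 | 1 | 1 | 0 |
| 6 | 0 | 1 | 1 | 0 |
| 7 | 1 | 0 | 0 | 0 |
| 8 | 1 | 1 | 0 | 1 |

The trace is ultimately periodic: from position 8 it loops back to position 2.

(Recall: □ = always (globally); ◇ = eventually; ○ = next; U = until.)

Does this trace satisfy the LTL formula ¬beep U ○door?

Walking from position 0: at position 0, ○door has not yet held and ¬beep fails, so ¬beep U ○door is false.

Violated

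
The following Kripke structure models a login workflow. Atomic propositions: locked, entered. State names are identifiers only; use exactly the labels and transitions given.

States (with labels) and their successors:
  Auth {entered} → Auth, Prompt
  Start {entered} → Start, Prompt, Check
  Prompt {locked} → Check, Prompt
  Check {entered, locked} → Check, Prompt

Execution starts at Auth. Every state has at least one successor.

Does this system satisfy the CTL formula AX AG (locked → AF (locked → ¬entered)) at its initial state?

Does not hold

States satisfying AG (locked → AF (locked → ¬entered)): ∅.
States satisfying AX AG (locked → AF (locked → ¬entered)): ∅.
Auth ∉ Sat(AX AG (locked → AF (locked → ¬entered))).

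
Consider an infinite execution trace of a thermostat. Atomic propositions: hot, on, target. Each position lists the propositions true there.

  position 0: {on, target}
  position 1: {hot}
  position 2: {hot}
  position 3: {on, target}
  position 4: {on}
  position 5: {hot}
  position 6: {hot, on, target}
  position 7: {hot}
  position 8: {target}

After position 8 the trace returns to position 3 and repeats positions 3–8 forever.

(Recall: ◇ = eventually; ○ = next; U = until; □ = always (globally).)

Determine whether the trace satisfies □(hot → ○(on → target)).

Yes

hot → ○(on → target) holds at every position 0..8, and those are all positions ever visited, so □(hot → ○(on → target)) holds.
Positions where hot holds: 1, 2, 5, 6, 7.
Check ○(on → target) at each: 1→ok, 2→ok, 5→ok, 6→ok, 7→ok.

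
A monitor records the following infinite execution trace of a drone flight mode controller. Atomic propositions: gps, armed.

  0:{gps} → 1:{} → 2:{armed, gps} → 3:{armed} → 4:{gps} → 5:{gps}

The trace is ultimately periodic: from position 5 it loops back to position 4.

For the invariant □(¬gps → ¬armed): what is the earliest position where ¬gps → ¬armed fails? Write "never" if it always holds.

3

Check ¬gps → ¬armed at each position in order: 0 ✓, 1 ✓, 2 ✓.
At position 3 the labels are {armed}, so ¬gps → ¬armed is false there. This is the first violation.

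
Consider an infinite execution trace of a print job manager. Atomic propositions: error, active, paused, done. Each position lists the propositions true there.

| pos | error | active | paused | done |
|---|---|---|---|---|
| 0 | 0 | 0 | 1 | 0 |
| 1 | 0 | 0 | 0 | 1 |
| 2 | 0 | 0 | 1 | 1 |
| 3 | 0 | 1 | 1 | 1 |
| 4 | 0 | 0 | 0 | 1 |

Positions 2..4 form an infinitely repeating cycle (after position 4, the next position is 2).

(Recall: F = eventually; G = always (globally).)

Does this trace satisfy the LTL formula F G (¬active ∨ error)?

Does not hold

G (¬active ∨ error) is false at every position 0..4, so it never becomes true and F G (¬active ∨ error) fails.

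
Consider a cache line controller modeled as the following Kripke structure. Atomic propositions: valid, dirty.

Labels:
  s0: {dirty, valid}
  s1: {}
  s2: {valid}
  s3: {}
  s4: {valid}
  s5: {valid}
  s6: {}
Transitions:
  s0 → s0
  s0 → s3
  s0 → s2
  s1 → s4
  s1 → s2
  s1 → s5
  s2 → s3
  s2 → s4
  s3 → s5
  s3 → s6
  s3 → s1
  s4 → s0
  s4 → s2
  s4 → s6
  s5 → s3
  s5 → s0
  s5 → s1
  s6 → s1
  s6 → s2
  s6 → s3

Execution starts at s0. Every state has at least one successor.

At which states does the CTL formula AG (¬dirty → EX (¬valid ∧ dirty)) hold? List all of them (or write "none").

States satisfying ¬dirty → EX (¬valid ∧ dirty): {s0}.
States satisfying AG (¬dirty → EX (¬valid ∧ dirty)): ∅.

none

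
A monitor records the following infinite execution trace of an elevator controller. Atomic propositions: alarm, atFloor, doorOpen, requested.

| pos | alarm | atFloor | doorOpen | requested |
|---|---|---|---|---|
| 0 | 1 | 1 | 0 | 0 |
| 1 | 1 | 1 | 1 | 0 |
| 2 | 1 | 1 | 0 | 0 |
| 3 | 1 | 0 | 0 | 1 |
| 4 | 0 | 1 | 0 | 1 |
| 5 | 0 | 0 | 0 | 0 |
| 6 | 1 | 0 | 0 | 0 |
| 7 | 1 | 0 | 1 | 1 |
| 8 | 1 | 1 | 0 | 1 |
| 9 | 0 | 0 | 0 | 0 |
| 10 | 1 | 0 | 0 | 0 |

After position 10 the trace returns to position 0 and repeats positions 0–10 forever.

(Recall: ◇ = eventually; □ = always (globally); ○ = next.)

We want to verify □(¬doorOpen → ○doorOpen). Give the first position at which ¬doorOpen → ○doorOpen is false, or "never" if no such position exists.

Check ¬doorOpen → ○doorOpen at each position in order: 0 ✓, 1 ✓.
At position 2 the labels are {alarm, atFloor} and the next position 3 has {alarm, requested}, so ¬doorOpen → ○doorOpen is false there. This is the first violation.

2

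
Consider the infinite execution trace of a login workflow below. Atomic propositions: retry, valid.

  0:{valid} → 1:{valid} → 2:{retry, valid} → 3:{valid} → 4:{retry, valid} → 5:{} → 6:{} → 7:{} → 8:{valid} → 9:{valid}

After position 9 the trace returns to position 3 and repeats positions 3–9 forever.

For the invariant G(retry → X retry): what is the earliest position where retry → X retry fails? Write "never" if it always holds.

Check retry → X retry at each position in order: 0 ✓, 1 ✓.
At position 2 the labels are {retry, valid} and the next position 3 has {valid}, so retry → X retry is false there. This is the first violation.

2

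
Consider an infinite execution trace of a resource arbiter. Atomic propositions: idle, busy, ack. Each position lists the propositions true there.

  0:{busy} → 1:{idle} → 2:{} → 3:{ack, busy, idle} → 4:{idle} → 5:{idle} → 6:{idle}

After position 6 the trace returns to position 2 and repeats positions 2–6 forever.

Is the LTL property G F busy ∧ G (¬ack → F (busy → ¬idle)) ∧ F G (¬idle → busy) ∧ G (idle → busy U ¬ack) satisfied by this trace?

idle → busy U ¬ack holds at every position 0..6, and those are all positions ever visited, so G (idle → busy U ¬ack) holds.
Positions where idle holds: 1, 3, 4, 5, 6.
Check busy U ¬ack at each: 1→ok, 3→ok, 4→ok, 5→ok, 6→ok.
At position 0: G F busy ∧ G (¬ack → F (busy → ¬idle)) ∧ F G (¬idle → busy) is false; G (idle → busy U ¬ack) is true; so G F busy ∧ G (¬ack → F (busy → ¬idle)) ∧ F G (¬idle → busy) ∧ G (idle → busy U ¬ack) is false.

Does not hold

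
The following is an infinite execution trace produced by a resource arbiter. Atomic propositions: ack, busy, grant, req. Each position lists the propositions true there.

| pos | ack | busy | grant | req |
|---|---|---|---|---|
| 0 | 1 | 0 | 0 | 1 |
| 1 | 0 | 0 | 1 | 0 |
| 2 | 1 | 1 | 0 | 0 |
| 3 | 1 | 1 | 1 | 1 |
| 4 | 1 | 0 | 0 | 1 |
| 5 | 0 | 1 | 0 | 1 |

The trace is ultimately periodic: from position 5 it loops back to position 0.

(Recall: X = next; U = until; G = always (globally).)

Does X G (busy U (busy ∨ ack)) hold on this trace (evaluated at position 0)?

The position after 0 is 1; G (busy U (busy ∨ ack)) is false there.

Violated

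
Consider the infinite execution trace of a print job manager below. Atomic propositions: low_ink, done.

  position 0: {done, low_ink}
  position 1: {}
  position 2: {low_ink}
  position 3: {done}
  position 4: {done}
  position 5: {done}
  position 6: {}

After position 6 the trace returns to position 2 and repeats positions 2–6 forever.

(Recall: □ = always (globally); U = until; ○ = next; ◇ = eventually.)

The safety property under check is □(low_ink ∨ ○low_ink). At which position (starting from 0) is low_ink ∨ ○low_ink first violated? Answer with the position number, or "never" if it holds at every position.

3

Check low_ink ∨ ○low_ink at each position in order: 0 ✓, 1 ✓, 2 ✓.
At position 3 the labels are {done} and the next position 4 has {done}, so low_ink ∨ ○low_ink is false there. This is the first violation.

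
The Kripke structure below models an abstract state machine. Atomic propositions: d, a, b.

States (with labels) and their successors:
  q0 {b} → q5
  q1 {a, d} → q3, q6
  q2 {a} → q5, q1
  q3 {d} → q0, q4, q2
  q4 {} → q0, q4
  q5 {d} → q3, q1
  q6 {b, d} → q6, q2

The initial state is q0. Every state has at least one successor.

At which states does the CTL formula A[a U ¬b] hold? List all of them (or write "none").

{q1, q2, q3, q4, q5}

States satisfying a: {q1, q2}.
States satisfying ¬b: {q1, q2, q3, q4, q5}.
States satisfying A[a U ¬b]: {q1, q2, q3, q4, q5}.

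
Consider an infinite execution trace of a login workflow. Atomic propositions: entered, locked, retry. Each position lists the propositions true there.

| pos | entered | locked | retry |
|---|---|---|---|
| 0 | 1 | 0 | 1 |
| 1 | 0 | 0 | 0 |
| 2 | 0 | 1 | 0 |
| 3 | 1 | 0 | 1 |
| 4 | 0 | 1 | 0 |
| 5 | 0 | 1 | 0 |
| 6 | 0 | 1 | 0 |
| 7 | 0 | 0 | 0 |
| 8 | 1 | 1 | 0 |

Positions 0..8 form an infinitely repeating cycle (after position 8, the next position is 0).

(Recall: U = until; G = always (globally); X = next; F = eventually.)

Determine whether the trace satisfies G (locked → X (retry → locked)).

locked → X (retry → locked) must hold at every position from 0 onward. It fails at position 2, so G (locked → X (retry → locked)) is false.
Positions where locked holds: 2, 4, 5, 6, 8.
Check X (retry → locked) at each: 2→fails, 4→ok, 5→ok, 6→ok, 8→fails.

Does not hold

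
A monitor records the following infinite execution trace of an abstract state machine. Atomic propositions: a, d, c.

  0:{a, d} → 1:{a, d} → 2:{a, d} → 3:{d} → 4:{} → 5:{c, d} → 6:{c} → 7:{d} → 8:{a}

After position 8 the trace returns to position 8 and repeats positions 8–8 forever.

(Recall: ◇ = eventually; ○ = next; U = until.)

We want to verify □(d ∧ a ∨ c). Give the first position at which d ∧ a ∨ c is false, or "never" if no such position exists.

Check d ∧ a ∨ c at each position in order: 0 ✓, 1 ✓, 2 ✓.
At position 3 the labels are {d}, so d ∧ a ∨ c is false there. This is the first violation.

3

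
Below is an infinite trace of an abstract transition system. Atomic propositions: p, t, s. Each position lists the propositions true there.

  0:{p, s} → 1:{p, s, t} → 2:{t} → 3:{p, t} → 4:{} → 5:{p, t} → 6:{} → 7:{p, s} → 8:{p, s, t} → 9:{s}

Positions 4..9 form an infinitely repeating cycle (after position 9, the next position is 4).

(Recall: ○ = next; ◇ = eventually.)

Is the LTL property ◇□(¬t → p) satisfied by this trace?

□(¬t → p) is false at every position 0..9, so it never becomes true and ◇□(¬t → p) fails.

Violated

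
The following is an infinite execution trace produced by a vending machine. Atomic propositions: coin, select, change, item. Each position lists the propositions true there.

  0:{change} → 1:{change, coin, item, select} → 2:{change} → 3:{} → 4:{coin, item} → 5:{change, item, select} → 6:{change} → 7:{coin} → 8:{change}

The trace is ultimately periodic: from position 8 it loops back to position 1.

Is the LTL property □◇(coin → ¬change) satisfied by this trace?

◇(coin → ¬change) holds at every position 0..8, and those are all positions ever visited, so □◇(coin → ¬change) holds.

Holds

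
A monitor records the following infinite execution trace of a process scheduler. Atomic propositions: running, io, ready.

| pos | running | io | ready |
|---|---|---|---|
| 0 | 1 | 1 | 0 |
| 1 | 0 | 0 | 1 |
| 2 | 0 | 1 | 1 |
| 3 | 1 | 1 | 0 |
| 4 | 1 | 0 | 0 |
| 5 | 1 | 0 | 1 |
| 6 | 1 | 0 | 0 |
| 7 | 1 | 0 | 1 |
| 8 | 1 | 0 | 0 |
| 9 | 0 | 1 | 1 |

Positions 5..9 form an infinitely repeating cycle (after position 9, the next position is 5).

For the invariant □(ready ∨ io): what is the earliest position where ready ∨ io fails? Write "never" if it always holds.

Check ready ∨ io at each position in order: 0 ✓, 1 ✓, 2 ✓, 3 ✓.
At position 4 the labels are {running}, so ready ∨ io is false there. This is the first violation.

4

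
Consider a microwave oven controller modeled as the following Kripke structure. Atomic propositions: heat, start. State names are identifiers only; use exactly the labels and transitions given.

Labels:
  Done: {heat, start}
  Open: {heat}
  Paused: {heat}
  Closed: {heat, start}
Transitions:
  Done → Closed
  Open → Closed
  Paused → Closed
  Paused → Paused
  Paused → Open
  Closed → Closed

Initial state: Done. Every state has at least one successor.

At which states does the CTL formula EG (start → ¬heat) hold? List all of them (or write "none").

States satisfying start → ¬heat: {Open, Paused}.
States satisfying EG (start → ¬heat): {Paused}.

{Paused}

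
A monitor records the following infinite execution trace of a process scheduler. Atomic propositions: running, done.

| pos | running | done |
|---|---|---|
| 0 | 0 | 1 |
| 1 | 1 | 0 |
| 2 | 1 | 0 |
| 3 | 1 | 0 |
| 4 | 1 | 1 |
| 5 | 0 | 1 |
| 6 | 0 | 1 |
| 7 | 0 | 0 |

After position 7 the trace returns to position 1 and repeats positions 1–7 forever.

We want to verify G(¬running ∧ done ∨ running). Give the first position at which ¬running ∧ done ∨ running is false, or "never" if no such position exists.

7

Check ¬running ∧ done ∨ running at each position in order: 0 ✓, 1 ✓, 2 ✓, 3 ✓, 4 ✓, 5 ✓, 6 ✓.
At position 7 the labels are {}, so ¬running ∧ done ∨ running is false there. This is the first violation.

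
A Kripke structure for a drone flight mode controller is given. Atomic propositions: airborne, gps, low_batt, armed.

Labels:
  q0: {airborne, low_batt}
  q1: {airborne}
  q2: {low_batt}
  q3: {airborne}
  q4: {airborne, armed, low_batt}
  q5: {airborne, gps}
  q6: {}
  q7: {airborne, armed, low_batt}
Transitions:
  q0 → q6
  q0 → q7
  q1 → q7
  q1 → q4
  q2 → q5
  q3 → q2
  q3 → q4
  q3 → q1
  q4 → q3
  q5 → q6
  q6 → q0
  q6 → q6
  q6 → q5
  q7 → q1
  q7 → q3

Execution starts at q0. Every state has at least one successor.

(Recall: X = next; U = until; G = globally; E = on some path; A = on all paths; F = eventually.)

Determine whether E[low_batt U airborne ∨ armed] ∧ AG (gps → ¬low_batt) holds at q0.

States satisfying low_batt: {q0, q2, q4, q7}.
States satisfying airborne ∨ armed: {q0, q1, q3, q4, q5, q7}.
States satisfying E[low_batt U airborne ∨ armed]: {q0, q1, q2, q3, q4, q5, q7}.
States satisfying gps → ¬low_batt: {q0, q1, q2, q3, q4, q5, q6, q7}.
States satisfying AG (gps → ¬low_batt): {q0, q1, q2, q3, q4, q5, q6, q7}.
States satisfying E[low_batt U airborne ∨ armed] ∧ AG (gps → ¬low_batt): {q0, q1, q2, q3, q4, q5, q7}.
q0 ∈ Sat(E[low_batt U airborne ∨ armed] ∧ AG (gps → ¬low_batt)).

Satisfied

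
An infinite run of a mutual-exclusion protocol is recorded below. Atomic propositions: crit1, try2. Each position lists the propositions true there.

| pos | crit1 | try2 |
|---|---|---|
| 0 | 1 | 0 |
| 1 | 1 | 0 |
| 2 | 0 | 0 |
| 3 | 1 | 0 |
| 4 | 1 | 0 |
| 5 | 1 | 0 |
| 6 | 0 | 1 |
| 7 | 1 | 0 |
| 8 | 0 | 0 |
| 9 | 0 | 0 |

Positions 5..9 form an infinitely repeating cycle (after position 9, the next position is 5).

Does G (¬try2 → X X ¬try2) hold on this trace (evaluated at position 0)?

Violated

¬try2 → X X ¬try2 must hold at every position from 0 onward. It fails at position 4, so G (¬try2 → X X ¬try2) is false.
Positions where ¬try2 holds: 0, 1, 2, 3, 4, 5, 7, 8, 9.
Check X X ¬try2 at each: 0→ok, 1→ok, 2→ok, 3→ok, 4→fails, 5→ok, 7→ok, 8→ok, 9→fails.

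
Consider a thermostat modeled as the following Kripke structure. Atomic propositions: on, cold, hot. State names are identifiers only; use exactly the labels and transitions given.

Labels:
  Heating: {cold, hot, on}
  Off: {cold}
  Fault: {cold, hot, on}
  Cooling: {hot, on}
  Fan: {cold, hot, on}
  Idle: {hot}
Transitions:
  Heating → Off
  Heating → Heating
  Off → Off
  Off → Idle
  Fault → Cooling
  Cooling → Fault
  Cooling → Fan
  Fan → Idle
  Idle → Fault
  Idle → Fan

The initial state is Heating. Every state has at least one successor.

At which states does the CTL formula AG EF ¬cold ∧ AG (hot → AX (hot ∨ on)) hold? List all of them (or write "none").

{Off, Fault, Cooling, Fan, Idle}

States satisfying EF ¬cold: {Heating, Off, Fault, Cooling, Fan, Idle}.
States satisfying AG EF ¬cold: {Heating, Off, Fault, Cooling, Fan, Idle}.
States satisfying hot → AX (hot ∨ on): {Off, Fault, Cooling, Fan, Idle}.
States satisfying AG (hot → AX (hot ∨ on)): {Off, Fault, Cooling, Fan, Idle}.
States satisfying AG EF ¬cold ∧ AG (hot → AX (hot ∨ on)): {Off, Fault, Cooling, Fan, Idle}.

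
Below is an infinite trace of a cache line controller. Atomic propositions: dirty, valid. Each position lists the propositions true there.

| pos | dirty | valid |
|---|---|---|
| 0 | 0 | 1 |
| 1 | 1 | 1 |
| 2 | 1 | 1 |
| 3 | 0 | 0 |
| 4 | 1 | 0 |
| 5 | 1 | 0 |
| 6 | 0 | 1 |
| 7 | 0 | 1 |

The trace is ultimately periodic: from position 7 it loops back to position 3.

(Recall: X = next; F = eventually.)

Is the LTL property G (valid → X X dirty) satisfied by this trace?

No

valid → X X dirty must hold at every position from 0 onward. It fails at position 1, so G (valid → X X dirty) is false.
Positions where valid holds: 0, 1, 2, 6, 7.
Check X X dirty at each: 0→ok, 1→fails, 2→ok, 6→fails, 7→ok.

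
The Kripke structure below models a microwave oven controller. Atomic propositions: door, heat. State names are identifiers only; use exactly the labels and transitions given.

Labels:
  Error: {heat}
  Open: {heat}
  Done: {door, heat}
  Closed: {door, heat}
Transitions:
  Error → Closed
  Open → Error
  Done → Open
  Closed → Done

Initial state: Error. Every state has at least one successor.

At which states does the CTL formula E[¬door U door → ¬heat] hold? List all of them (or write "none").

{Error, Open}

States satisfying ¬door: {Error, Open}.
States satisfying door → ¬heat: {Error, Open}.
States satisfying E[¬door U door → ¬heat]: {Error, Open}.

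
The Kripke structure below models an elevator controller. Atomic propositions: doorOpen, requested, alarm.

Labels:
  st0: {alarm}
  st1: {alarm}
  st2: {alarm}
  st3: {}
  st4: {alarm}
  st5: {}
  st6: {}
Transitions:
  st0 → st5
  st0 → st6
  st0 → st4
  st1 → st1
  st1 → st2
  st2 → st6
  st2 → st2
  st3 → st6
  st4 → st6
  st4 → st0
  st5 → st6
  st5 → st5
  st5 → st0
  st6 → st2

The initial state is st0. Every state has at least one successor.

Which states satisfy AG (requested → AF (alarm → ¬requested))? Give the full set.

States satisfying requested → AF (alarm → ¬requested): {st0, st1, st2, st3, st4, st5, st6}.
States satisfying AG (requested → AF (alarm → ¬requested)): {st0, st1, st2, st3, st4, st5, st6}.

{st0, st1, st2, st3, st4, st5, st6}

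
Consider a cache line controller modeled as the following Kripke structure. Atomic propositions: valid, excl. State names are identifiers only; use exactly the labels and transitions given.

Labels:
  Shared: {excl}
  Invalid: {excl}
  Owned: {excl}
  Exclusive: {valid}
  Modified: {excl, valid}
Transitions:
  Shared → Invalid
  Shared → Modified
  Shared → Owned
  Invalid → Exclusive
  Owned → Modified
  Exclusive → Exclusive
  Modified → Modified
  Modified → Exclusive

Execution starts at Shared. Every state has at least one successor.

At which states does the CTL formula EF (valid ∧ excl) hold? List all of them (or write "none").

States satisfying valid ∧ excl: {Modified}.
States satisfying EF (valid ∧ excl): {Shared, Owned, Modified}.

{Shared, Owned, Modified}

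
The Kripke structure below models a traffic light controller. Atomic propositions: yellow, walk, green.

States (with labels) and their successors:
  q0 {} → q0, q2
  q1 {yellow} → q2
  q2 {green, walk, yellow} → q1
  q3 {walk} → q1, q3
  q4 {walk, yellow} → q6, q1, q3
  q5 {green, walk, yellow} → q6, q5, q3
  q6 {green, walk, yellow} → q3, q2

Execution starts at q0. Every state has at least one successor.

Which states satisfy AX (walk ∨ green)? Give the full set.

States satisfying walk ∨ green: {q2, q3, q4, q5, q6}.
States satisfying AX (walk ∨ green): {q1, q5, q6}.

{q1, q5, q6}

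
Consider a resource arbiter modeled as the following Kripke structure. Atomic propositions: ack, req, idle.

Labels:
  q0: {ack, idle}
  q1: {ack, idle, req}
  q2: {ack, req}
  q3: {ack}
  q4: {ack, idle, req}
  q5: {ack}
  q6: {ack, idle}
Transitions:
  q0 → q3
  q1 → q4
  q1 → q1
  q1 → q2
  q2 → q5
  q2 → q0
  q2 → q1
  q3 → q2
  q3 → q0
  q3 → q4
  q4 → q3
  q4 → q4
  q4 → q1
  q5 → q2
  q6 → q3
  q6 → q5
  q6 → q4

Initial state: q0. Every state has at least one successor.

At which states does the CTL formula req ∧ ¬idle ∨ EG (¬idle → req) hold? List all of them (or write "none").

States satisfying ¬idle: {q2, q3, q5}.
States satisfying req ∧ ¬idle: {q2}.
States satisfying ¬idle → req: {q0, q1, q2, q4, q6}.
States satisfying EG (¬idle → req): {q1, q2, q4, q6}.
States satisfying req ∧ ¬idle ∨ EG (¬idle → req): {q1, q2, q4, q6}.

{q1, q2, q4, q6}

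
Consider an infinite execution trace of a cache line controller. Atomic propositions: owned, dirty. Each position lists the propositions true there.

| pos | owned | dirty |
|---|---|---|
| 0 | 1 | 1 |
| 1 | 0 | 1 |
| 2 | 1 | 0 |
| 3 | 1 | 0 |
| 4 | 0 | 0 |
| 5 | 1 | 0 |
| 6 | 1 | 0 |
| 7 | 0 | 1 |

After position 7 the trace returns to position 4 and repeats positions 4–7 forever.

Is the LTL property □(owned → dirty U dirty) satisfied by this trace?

owned → dirty U dirty must hold at every position from 0 onward. It fails at position 2, so □(owned → dirty U dirty) is false.
Positions where owned holds: 0, 2, 3, 5, 6.
Check dirty U dirty at each: 0→ok, 2→fails, 3→fails, 5→fails, 6→fails.

Does not hold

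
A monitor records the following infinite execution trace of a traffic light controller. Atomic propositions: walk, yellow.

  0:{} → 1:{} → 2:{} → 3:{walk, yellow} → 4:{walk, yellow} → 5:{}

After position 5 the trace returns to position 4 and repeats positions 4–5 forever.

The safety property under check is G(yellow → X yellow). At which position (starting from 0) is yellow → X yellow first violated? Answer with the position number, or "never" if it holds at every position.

4

Check yellow → X yellow at each position in order: 0 ✓, 1 ✓, 2 ✓, 3 ✓.
At position 4 the labels are {walk, yellow} and the next position 5 has {}, so yellow → X yellow is false there. This is the first violation.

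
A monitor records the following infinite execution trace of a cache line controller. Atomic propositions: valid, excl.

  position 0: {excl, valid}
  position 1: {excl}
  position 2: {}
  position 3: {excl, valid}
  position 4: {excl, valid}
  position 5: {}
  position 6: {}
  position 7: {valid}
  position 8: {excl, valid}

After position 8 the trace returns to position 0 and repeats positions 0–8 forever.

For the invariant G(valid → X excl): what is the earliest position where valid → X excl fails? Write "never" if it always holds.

Check valid → X excl at each position in order: 0 ✓, 1 ✓, 2 ✓, 3 ✓.
At position 4 the labels are {excl, valid} and the next position 5 has {}, so valid → X excl is false there. This is the first violation.

4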